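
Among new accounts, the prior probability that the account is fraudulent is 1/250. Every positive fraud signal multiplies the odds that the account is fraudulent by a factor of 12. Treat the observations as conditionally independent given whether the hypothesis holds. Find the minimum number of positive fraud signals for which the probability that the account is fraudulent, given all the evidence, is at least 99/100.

5

Prior odds = 0.004/0.996 = 1/249.
Likelihood ratio per positive fraud signal = 12.
Target odds: 0.99 ÷ 0.01 = 99.
Require 12ⁿ ≥ 99 ÷ (1/249) = 24651.
12⁴ = 20736 falls short of 24651 but 12⁵ = 248832 reaches it, so n = 5.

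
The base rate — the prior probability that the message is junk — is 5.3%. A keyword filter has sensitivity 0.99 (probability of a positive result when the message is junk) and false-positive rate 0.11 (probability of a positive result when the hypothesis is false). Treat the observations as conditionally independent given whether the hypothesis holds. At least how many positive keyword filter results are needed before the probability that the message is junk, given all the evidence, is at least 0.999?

Prior odds = 0.053/0.947 = 53/947.
Likelihood ratio of a positive result = 0.99/0.11 = 9.
Target posterior odds = 0.999/0.001 = 999.
Need (53/947) × 9ⁿ ≥ 999, i.e. 9ⁿ ≥ 946053/53.
9⁴ = 6561 falls short of 946053/53 but 9⁵ = 59049 reaches it, so n = 5.

5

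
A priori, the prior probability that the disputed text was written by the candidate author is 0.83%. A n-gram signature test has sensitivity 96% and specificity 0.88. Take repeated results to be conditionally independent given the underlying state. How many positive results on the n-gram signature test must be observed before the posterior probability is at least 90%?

Prior odds: 0.0083 ÷ 0.9917 = 83/9917.
False-positive rate = 1 − 0.88 = 0.12; likelihood ratio of a positive = 0.96/0.12 = 8.
Target odds: 0.9 ÷ 0.1 = 9.
Need (83/9917) × 8ⁿ ≥ 9, i.e. 8ⁿ ≥ 89253/83.
8³ = 512 falls short of 89253/83 but 8⁴ = 4096 reaches it, so n = 4.

4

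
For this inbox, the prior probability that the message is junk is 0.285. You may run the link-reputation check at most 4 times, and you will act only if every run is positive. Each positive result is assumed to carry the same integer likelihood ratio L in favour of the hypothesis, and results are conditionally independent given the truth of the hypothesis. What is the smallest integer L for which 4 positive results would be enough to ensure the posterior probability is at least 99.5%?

Prior odds = 0.285/0.715 = 57/143.
Target odds = 0.995/0.005 = 199.
Need L⁴ ≥ 199 ÷ (57/143) = 28457/57.
4⁴ = 256 < 28457/57 ≤ 625 = 5⁴, so L = 5.

5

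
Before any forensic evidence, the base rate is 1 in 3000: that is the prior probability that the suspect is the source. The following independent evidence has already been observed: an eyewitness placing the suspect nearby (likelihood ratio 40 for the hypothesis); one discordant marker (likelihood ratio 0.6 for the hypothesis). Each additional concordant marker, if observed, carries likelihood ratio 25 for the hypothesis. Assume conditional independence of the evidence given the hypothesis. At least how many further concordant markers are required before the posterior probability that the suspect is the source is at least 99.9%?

Prior odds = (1/3000)/(2999/3000) = 1/2999.
Combined Bayes factor of the evidence already in hand = 40 × 0.6 = 24.
Odds after that evidence = (1/2999) × 24 = 24/2999.
Target odds = 0.999/0.001 = 999.
Need 25ⁿ ≥ 999 ÷ (24/2999) = 124833.375.
25³ = 15625 falls short of 124833.375 but 25⁴ = 390625 reaches it, so n = 4.

4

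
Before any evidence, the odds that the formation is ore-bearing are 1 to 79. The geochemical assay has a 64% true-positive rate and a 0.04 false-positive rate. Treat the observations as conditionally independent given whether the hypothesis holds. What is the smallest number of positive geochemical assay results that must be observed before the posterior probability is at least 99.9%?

Prior odds = 1/79.
Likelihood ratio of a positive result = 0.64/0.04 = 16.
Target odds: 0.999 ÷ 0.001 = 999.
Require 16ⁿ ≥ 999 ÷ (1/79) = 78921.
16⁴ = 65536 falls short of 78921 but 16⁵ = 1048576 reaches it, so n = 5.

5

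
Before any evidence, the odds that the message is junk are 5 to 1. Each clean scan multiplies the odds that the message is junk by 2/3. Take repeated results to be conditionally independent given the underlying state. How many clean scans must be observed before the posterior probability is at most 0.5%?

18

Prior odds = 5.
Likelihood ratio per clean scan = 2/3.
Target posterior odds = 0.005/0.995 = 1/199.
Need 5 × (2/3)ⁿ ≤ 1/199, i.e. (2/3)ⁿ ≤ 1/995.
(2/3)¹⁷ = 131072/129140163 is still above 1/995 but (2/3)¹⁸ = 262144/387420489 is at or below it, so n = 18.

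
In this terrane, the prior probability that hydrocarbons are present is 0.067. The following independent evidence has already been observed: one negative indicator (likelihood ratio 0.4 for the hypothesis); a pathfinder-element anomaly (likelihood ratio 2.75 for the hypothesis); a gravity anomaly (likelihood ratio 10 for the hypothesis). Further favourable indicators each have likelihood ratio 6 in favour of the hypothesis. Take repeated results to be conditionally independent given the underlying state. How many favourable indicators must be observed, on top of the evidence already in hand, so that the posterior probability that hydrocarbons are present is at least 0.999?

4

Prior odds = 0.067/0.933 = 67/933.
Combined Bayes factor of the evidence already in hand = 0.4 × 2.75 × 10 = 11.
Odds after that evidence = (67/933) × 11 = 737/933.
Target odds = 0.999/0.001 = 999.
Need 6ⁿ ≥ 999 ÷ (737/933) = 932067/737.
6³ = 216 falls short of 932067/737 but 6⁴ = 1296 reaches it, so n = 4.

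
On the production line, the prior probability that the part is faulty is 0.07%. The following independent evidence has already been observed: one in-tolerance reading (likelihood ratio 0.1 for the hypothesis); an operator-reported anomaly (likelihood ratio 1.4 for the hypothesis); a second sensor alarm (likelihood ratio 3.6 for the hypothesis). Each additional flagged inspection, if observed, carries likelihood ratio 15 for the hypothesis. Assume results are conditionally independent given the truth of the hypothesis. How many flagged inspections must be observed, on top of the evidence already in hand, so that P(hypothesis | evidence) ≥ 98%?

Prior odds = 0.0007/0.9993 = 7/9993.
Combined Bayes factor of the evidence already in hand = 0.1 × 1.4 × 3.6 = 0.504.
Odds after that evidence = (7/9993) × 0.504 = 147/416375.
Target odds = 0.98/0.02 = 49.
Need 15ⁿ ≥ 49 ÷ (147/416375) = 416375/3.
15⁴ = 50625 falls short of 416375/3 but 15⁵ = 759375 reaches it, so n = 5.

5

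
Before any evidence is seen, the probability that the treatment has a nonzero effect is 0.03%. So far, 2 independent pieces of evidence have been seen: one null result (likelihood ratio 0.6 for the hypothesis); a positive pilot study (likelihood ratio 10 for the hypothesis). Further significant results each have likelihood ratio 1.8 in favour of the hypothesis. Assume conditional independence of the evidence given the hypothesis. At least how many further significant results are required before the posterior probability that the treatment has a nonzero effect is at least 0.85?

Prior odds = 0.0003/0.9997 = 3/9997.
Combined Bayes factor of the evidence already in hand = 0.6 × 10 = 6.
Odds after that evidence = (3/9997) × 6 = 18/9997.
Target odds = 0.85/0.15 = 17/3.
Need 1.8ⁿ ≥ 17/3 ÷ (18/9997) = 169949/54.
1.8¹³ ≈2082.3 falls short of 169949/54 but 1.8¹⁴ ≈3748.13 reaches it, so n = 14.

14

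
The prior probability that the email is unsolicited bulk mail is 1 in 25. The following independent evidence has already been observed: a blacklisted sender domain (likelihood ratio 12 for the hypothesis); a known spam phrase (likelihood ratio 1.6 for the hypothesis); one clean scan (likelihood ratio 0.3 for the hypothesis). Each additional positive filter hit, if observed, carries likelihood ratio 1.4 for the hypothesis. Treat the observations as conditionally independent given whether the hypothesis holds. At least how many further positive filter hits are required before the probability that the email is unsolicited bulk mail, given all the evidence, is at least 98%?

Prior odds = 0.04/0.96 = 1/24.
Combined Bayes factor of the evidence already in hand = 12 × 1.6 × 0.3 = 5.76.
Odds after that evidence = (1/24) × 5.76 = 0.24.
Target odds = 0.98/0.02 = 49.
Need 1.4ⁿ ≥ 49 ÷ 0.24 = 1225/6.
1.4¹⁵ ≈155.568 falls short of 1225/6 but 1.4¹⁶ ≈217.795 reaches it, so n = 16.

16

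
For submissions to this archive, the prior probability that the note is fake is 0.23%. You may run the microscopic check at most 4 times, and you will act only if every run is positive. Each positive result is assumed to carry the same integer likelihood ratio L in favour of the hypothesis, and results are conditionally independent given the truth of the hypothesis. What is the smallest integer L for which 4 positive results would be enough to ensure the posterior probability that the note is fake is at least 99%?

Prior odds = 0.0023/0.9977 = 23/9977.
Target odds = 0.99/0.01 = 99.
Need L⁴ ≥ 99 ÷ (23/9977) = 987723/23.
14⁴ = 38416 < 987723/23 ≤ 50625 = 15⁴, so L = 15.

15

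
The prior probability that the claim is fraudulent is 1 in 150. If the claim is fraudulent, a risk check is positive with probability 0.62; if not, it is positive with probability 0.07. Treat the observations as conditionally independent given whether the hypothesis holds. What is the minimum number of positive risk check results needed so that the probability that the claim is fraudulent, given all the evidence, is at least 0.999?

Prior odds: (1/150) ÷ (149/150) = 1/149.
Likelihood ratio of a positive = 0.62/0.07 = 62/7.
Target odds: 0.999 ÷ 0.001 = 999.
Require (62/7)ⁿ ≥ 999 ÷ (1/149) = 148851.
(62/7)⁵ = 916132832/16807 falls short of 148851 but (62/7)⁶ ≈482794 reaches it, so n = 6.

6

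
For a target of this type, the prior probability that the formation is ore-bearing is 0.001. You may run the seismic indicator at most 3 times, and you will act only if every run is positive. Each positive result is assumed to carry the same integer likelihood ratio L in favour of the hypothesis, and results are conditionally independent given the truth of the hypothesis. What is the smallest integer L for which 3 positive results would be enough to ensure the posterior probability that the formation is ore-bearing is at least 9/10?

21

Prior odds = 0.001/0.999 = 1/999.
Target odds = 0.9/0.1 = 9.
Need L³ ≥ 9 ÷ (1/999) = 8991.
20³ = 8000 < 8991 ≤ 9261 = 21³, so L = 21.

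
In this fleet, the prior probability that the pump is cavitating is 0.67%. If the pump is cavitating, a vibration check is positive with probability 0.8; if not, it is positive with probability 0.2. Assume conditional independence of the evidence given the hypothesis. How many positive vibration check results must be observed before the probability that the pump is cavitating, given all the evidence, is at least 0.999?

9

Prior odds: 0.0067 ÷ 0.9933 = 67/9933.
Likelihood ratio of a positive = 0.8/0.2 = 4.
Target posterior odds = 0.999/0.001 = 999.
Need (67/9933) × 4ⁿ ≥ 999, i.e. 4ⁿ ≥ 9923067/67.
4⁸ = 65536 falls short of 9923067/67 but 4⁹ = 262144 reaches it, so n = 9.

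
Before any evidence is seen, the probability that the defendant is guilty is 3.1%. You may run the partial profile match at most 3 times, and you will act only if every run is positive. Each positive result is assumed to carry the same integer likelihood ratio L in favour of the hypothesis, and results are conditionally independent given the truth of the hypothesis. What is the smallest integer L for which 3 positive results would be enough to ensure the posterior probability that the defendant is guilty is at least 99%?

15

Prior odds = 0.031/0.969 = 31/969.
Target odds = 0.99/0.01 = 99.
Need L³ ≥ 99 ÷ (31/969) = 95931/31.
14³ = 2744 < 95931/31 ≤ 3375 = 15³, so L = 15.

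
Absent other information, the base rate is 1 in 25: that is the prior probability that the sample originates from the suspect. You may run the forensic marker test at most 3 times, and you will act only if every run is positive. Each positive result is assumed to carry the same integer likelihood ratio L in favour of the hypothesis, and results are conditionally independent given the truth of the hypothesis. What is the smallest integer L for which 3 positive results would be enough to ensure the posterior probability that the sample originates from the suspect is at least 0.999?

29

Prior odds = 0.04/0.96 = 1/24.
Target odds = 0.999/0.001 = 999.
Need L³ ≥ 999 ÷ (1/24) = 23976.
28³ = 21952 < 23976 ≤ 24389 = 29³, so L = 29.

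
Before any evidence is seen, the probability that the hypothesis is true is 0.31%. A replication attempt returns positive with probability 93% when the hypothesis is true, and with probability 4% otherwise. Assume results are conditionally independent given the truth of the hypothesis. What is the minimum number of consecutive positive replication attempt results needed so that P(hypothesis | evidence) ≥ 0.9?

Prior odds = 0.0031/0.9969 = 31/9969.
Likelihood ratio of a positive result = 0.93/0.04 = 23.25.
Target posterior odds = 0.9/0.1 = 9.
Need (31/9969) × 23.25ⁿ ≥ 9, i.e. 23.25ⁿ ≥ 89721/31.
23.25² = 540.5625 falls short of 89721/31 but 23.25³ = 804357/64 reaches it, so n = 3.

3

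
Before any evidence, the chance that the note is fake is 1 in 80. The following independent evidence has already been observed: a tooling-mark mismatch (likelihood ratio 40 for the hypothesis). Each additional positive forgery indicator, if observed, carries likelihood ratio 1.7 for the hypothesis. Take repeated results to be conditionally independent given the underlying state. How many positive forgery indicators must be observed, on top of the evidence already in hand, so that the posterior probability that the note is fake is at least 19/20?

7

Prior odds = 0.0125/0.9875 = 1/79.
Bayes factor of the evidence already in hand = 40.
Odds after that evidence = (1/79) × 40 = 40/79.
Target odds = 0.95/0.05 = 19.
Need 1.7ⁿ ≥ 19 ÷ (40/79) = 37.525.
1.7⁶ = 24137569/1000000 falls short of 37.525 but 1.7⁷ = 410338673/10000000 reaches it, so n = 7.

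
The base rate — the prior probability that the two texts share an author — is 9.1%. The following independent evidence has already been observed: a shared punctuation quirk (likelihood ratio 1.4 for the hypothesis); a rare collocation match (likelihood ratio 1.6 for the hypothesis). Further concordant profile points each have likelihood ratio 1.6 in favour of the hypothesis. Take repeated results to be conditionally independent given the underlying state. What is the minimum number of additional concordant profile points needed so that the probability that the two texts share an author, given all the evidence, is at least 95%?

10

Prior odds = 0.091/0.909 = 91/909.
Combined Bayes factor of the evidence already in hand = 1.4 × 1.6 = 2.24.
Odds after that evidence = (91/909) × 2.24 = 5096/22725.
Target odds = 0.95/0.05 = 19.
Need 1.6ⁿ ≥ 19 ÷ (5096/22725) = 431775/5096.
1.6⁹ = 134217728/1953125 falls short of 431775/5096 but 1.6¹⁰ ≈109.951 reaches it, so n = 10.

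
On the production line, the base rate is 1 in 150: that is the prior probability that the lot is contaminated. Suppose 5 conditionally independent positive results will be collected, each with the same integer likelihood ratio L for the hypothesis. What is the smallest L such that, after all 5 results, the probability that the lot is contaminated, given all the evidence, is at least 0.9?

Prior odds = (1/150)/(149/150) = 1/149.
Target odds = 0.9/0.1 = 9.
Need L⁵ ≥ 9 ÷ (1/149) = 1341.
4⁵ = 1024 < 1341 ≤ 3125 = 5⁵, so L = 5.

5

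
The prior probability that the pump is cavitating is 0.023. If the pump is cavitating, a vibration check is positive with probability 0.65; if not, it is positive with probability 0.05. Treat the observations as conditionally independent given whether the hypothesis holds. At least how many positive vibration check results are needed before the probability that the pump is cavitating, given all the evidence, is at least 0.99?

4

Prior odds: 0.023 ÷ 0.977 = 23/977.
Likelihood ratio of a positive = 0.65/0.05 = 13.
Target posterior odds = 0.99/0.01 = 99.
Need (23/977) × 13ⁿ ≥ 99, i.e. 13ⁿ ≥ 96723/23.
13³ = 2197 falls short of 96723/23 but 13⁴ = 28561 reaches it, so n = 4.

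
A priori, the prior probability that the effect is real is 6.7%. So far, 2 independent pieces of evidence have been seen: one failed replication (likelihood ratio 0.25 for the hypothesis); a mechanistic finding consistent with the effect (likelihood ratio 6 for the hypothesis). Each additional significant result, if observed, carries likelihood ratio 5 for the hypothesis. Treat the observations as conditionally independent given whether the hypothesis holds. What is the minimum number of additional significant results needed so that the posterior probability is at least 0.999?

6

Prior odds = 0.067/0.933 = 67/933.
Combined Bayes factor of the evidence already in hand = 0.25 × 6 = 1.5.
Odds after that evidence = (67/933) × 1.5 = 67/622.
Target odds = 0.999/0.001 = 999.
Need 5ⁿ ≥ 999 ÷ (67/622) = 621378/67.
5⁵ = 3125 falls short of 621378/67 but 5⁶ = 15625 reaches it, so n = 6.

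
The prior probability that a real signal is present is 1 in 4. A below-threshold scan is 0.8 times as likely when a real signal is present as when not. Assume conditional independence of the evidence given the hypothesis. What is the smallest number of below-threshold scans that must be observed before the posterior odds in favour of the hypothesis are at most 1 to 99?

16

Prior odds = 0.25/0.75 = 1/3.
Likelihood ratio per below-threshold scan = 0.8.
Target odds = 1/99.
Need (1/3) × 0.8ⁿ ≤ 1/99, i.e. 0.8ⁿ ≤ 1/33.
0.8¹⁵ ≈0.0351844 is still above 1/33 but 0.8¹⁶ ≈0.0281475 is at or below it, so n = 16.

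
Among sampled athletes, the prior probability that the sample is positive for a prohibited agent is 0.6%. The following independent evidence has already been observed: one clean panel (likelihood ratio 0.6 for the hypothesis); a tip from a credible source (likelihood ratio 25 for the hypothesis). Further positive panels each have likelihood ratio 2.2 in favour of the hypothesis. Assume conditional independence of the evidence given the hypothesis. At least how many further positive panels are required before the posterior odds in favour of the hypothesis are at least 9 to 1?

Prior odds = 0.006/0.994 = 3/497.
Combined Bayes factor of the evidence already in hand = 0.6 × 25 = 15.
Odds after that evidence = (3/497) × 15 = 45/497.
Target odds = 9.
Need 2.2ⁿ ≥ 9 ÷ (45/497) = 99.4.
2.2⁵ = 51.53632 falls short of 99.4 but 2.2⁶ = 1771561/15625 reaches it, so n = 6.

6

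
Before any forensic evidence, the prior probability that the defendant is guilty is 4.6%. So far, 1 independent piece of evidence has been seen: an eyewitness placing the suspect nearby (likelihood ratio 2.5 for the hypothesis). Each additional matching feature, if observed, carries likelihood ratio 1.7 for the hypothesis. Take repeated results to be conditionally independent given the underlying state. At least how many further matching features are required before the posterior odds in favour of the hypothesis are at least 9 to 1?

9

Prior odds = 0.046/0.954 = 23/477.
Bayes factor of the evidence already in hand = 2.5.
Odds after that evidence = (23/477) × 2.5 = 115/954.
Target odds = 9.
Need 1.7ⁿ ≥ 9 ÷ (115/954) = 8586/115.
1.7⁸ ≈69.7576 falls short of 8586/115 but 1.7⁹ ≈118.588 reaches it, so n = 9.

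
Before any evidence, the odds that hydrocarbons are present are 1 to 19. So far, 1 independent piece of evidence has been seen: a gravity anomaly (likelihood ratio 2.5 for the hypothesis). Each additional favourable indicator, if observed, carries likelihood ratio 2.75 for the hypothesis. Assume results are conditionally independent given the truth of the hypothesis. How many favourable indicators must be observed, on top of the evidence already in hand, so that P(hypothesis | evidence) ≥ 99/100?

7

Prior odds = 1/19.
Bayes factor of the evidence already in hand = 2.5.
Odds after that evidence = (1/19) × 2.5 = 5/38.
Target odds = 0.99/0.01 = 99.
Need 2.75ⁿ ≥ 99 ÷ (5/38) = 752.4.
2.75⁶ = 1771561/4096 falls short of 752.4 but 2.75⁷ = 19487171/16384 reaches it, so n = 7.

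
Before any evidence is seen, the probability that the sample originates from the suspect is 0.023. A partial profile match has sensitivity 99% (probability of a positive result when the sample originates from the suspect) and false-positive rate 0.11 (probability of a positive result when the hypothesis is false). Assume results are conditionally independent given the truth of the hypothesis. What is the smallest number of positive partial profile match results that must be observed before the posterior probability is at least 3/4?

Prior odds: 0.023 ÷ 0.977 = 23/977.
Likelihood ratio of a positive result = 0.99/0.11 = 9.
Target odds: 0.75 ÷ 0.25 = 3.
Need (23/977) × 9ⁿ ≥ 3, i.e. 9ⁿ ≥ 2931/23.
9² = 81 falls short of 2931/23 but 9³ = 729 reaches it, so n = 3.

3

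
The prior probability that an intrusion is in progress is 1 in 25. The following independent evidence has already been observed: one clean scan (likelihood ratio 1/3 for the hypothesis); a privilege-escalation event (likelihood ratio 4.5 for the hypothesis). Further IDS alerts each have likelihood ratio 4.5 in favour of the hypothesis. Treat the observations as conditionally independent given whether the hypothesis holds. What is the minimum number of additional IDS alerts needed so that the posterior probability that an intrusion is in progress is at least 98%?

5

Prior odds = 0.04/0.96 = 1/24.
Combined Bayes factor of the evidence already in hand = (1/3) × 4.5 = 1.5.
Odds after that evidence = (1/24) × 1.5 = 0.0625.
Target odds = 0.98/0.02 = 49.
Need 4.5ⁿ ≥ 49 ÷ 0.0625 = 784.
4.5⁴ = 410.0625 falls short of 784 but 4.5⁵ = 1845.28125 reaches it, so n = 5.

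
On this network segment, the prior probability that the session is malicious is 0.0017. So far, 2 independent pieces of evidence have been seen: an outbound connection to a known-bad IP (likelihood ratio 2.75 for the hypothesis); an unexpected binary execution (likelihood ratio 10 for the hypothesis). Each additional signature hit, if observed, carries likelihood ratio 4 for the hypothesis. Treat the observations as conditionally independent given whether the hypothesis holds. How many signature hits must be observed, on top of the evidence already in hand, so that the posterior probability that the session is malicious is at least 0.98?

Prior odds = 0.0017/0.9983 = 17/9983.
Combined Bayes factor of the evidence already in hand = 2.75 × 10 = 27.5.
Odds after that evidence = (17/9983) × 27.5 = 935/19966.
Target odds = 0.98/0.02 = 49.
Need 4ⁿ ≥ 49 ÷ (935/19966) = 978334/935.
4⁵ = 1024 falls short of 978334/935 but 4⁶ = 4096 reaches it, so n = 6.

6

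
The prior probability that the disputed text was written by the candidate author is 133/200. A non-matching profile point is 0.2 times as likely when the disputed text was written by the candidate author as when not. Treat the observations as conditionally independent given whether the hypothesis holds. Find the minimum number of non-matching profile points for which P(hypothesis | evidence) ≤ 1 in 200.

4

Prior odds: 0.665 ÷ 0.335 = 133/67.
Likelihood ratio per non-matching profile point = 0.2.
Target odds: 0.005 ÷ 0.995 = 1/199.
Need (133/67) × 0.2ⁿ ≤ 1/199, i.e. 0.2ⁿ ≤ 67/26467.
0.2³ = 0.008 is still above 67/26467 but 0.2⁴ = 0.0016 is at or below it, so n = 4.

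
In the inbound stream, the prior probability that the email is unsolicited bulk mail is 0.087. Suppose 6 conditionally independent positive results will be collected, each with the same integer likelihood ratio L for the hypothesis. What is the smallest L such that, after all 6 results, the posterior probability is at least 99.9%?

5

Prior odds = 0.087/0.913 = 87/913.
Target odds = 0.999/0.001 = 999.
Need L⁶ ≥ 999 ÷ (87/913) = 304029/29.
4⁶ = 4096 < 304029/29 ≤ 15625 = 5⁶, so L = 5.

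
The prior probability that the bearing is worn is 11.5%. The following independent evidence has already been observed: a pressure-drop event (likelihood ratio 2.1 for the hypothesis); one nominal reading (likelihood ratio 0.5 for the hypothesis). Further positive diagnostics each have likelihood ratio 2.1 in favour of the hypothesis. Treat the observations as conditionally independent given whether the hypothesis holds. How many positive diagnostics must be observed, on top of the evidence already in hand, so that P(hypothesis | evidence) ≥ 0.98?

Prior odds = 0.115/0.885 = 23/177.
Combined Bayes factor of the evidence already in hand = 2.1 × 0.5 = 1.05.
Odds after that evidence = (23/177) × 1.05 = 161/1180.
Target odds = 0.98/0.02 = 49.
Need 2.1ⁿ ≥ 49 ÷ (161/1180) = 8260/23.
2.1⁷ ≈180.109 falls short of 8260/23 but 2.1⁸ ≈378.229 reaches it, so n = 8.

8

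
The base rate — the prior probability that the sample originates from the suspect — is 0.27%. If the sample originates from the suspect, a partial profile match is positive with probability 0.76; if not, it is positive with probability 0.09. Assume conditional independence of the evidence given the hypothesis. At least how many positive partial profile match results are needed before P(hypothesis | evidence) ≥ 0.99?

Prior odds = 0.0027/0.9973 = 27/9973.
Likelihood ratio of a positive = 0.76/0.09 = 76/9.
Target posterior odds = 0.99/0.01 = 99.
Require (76/9)ⁿ ≥ 99 ÷ (27/9973) = 109703/3.
(76/9)⁴ = 33362176/6561 falls short of 109703/3 but (76/9)⁵ ≈42939.3 reaches it, so n = 5.

5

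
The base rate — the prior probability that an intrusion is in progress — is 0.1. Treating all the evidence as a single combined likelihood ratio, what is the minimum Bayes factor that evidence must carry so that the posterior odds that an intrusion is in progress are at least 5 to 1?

45

Prior odds = 0.1/0.9 = 1/9.
Target odds = 5.
Required Bayes factor = 5 ÷ (1/9) = 45.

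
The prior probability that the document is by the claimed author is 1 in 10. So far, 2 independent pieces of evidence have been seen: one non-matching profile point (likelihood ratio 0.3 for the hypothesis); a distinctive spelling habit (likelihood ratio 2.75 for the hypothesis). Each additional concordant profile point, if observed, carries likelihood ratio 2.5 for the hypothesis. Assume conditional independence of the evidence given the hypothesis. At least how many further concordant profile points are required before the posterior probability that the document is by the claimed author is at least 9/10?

Prior odds = 0.1/0.9 = 1/9.
Combined Bayes factor of the evidence already in hand = 0.3 × 2.75 = 0.825.
Odds after that evidence = (1/9) × 0.825 = 11/120.
Target odds = 0.9/0.1 = 9.
Need 2.5ⁿ ≥ 9 ÷ (11/120) = 1080/11.
2.5⁵ = 97.65625 falls short of 1080/11 but 2.5⁶ = 244.140625 reaches it, so n = 6.

6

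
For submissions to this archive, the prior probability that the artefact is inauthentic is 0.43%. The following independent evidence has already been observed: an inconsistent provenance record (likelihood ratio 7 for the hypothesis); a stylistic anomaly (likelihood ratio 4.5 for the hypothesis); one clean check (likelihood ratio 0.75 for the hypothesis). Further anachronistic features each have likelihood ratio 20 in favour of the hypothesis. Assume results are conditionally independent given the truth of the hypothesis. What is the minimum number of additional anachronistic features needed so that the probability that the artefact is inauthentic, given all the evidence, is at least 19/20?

Prior odds = 0.0043/0.9957 = 43/9957.
Combined Bayes factor of the evidence already in hand = 7 × 4.5 × 0.75 = 23.625.
Odds after that evidence = (43/9957) × 23.625 = 2709/26552.
Target odds = 0.95/0.05 = 19.
Need 20ⁿ ≥ 19 ÷ (2709/26552) = 504488/2709.
20¹ = 20 falls short of 504488/2709 but 20² = 400 reaches it, so n = 2.

2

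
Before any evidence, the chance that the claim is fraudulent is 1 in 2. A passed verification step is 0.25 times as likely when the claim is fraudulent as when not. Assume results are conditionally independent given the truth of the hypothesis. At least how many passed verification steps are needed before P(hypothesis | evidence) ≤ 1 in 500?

Prior odds = 0.5/0.5 = 1.
Likelihood ratio per passed verification step = 0.25.
Target odds: 0.002 ÷ 0.998 = 1/499.
Need 1 × 0.25ⁿ ≤ 1/499, i.e. 0.25ⁿ ≤ 1/499.
0.25⁴ = 0.00390625 is still above 1/499 but 0.25⁵ = 1/1024 is at or below it, so n = 5.

5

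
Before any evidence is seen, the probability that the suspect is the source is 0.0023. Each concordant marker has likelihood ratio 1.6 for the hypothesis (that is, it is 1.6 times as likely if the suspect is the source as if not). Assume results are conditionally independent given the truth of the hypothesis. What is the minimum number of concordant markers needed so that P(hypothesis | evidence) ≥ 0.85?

Prior odds: 0.0023 ÷ 0.9977 = 23/9977.
Likelihood ratio per concordant marker = 1.6.
Target odds: 0.85 ÷ 0.15 = 17/3.
Require 1.6ⁿ ≥ 17/3 ÷ (23/9977) = 169609/69.
1.6¹⁶ ≈1844.67 falls short of 169609/69 but 1.6¹⁷ ≈2951.48 reaches it, so n = 17.

17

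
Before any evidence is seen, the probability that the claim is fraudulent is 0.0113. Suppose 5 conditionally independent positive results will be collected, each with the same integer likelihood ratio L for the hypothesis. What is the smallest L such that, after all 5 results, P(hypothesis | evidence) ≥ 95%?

Prior odds = 0.0113/0.9887 = 113/9887.
Target odds = 0.95/0.05 = 19.
Need L⁵ ≥ 19 ÷ (113/9887) = 187853/113.
4⁵ = 1024 < 187853/113 ≤ 3125 = 5⁵, so L = 5.

5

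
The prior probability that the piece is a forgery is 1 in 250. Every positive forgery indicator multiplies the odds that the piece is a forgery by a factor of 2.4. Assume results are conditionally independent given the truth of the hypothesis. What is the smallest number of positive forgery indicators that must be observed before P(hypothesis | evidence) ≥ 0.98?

11

Prior odds: 0.004 ÷ 0.996 = 1/249.
Likelihood ratio per positive forgery indicator = 2.4.
Target posterior odds = 0.98/0.02 = 49.
Require 2.4ⁿ ≥ 49 ÷ (1/249) = 12201.
2.4¹⁰ ≈6340.34 falls short of 12201 but 2.4¹¹ ≈15216.8 reaches it, so n = 11.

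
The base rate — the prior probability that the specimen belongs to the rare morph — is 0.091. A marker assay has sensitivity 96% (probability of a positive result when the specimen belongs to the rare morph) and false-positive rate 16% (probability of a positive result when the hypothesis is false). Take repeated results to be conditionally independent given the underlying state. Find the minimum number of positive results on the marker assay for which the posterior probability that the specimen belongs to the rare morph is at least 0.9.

3

Prior odds = 0.091/0.909 = 91/909.
Likelihood ratio of a positive result = 0.96/0.16 = 6.
Target odds: 0.9 ÷ 0.1 = 9.
Need (91/909) × 6ⁿ ≥ 9, i.e. 6ⁿ ≥ 8181/91.
6² = 36 falls short of 8181/91 but 6³ = 216 reaches it, so n = 3.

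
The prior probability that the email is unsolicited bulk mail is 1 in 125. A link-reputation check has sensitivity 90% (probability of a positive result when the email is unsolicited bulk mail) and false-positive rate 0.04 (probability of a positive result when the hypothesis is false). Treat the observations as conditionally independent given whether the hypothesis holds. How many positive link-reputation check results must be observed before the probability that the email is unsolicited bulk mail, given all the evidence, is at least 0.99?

Prior odds: 0.008 ÷ 0.992 = 1/124.
Likelihood ratio of a positive result = 0.9/0.04 = 22.5.
Target odds: 0.99 ÷ 0.01 = 99.
Require 22.5ⁿ ≥ 99 ÷ (1/124) = 12276.
22.5³ = 11390.625 falls short of 12276 but 22.5⁴ = 256289.0625 reaches it, so n = 4.

4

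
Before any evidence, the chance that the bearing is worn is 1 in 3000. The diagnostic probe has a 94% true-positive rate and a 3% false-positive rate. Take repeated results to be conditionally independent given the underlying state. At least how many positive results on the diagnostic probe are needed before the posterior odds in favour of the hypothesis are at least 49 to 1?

Prior odds: (1/3000) ÷ (2999/3000) = 1/2999.
Likelihood ratio of a positive result = 0.94/0.03 = 94/3.
Target odds = 49.
Need (1/2999) × (94/3)ⁿ ≥ 49, i.e. (94/3)ⁿ ≥ 146951.
(94/3)³ = 830584/27 falls short of 146951 but (94/3)⁴ = 78074896/81 reaches it, so n = 4.

4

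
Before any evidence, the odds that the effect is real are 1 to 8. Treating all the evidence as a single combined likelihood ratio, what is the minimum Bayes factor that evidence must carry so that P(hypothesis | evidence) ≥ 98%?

392

Prior odds = 0.125.
Target odds = 0.98/0.02 = 49.
Required Bayes factor = 49 ÷ 0.125 = 392.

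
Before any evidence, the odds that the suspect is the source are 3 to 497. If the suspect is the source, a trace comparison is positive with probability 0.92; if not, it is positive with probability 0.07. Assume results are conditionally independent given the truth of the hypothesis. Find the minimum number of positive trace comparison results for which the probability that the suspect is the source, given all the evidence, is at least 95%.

Prior odds = 3/497.
Likelihood ratio of a positive = 0.92/0.07 = 92/7.
Target posterior odds = 0.95/0.05 = 19.
Require (92/7)ⁿ ≥ 19 ÷ (3/497) = 9443/3.
(92/7)³ = 778688/343 falls short of 9443/3 but (92/7)⁴ = 71639296/2401 reaches it, so n = 4.

4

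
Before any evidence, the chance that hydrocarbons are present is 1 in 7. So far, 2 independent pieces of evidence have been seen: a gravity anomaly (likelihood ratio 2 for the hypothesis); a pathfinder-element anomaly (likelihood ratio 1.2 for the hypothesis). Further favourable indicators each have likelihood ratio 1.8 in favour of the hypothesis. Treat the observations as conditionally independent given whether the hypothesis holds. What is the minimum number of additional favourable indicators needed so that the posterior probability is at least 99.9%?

Prior odds = (1/7)/(6/7) = 1/6.
Combined Bayes factor of the evidence already in hand = 2 × 1.2 = 2.4.
Odds after that evidence = (1/6) × 2.4 = 0.4.
Target odds = 0.999/0.001 = 999.
Need 1.8ⁿ ≥ 999 ÷ 0.4 = 2497.5.
1.8¹³ ≈2082.3 falls short of 2497.5 but 1.8¹⁴ ≈3748.13 reaches it, so n = 14.

14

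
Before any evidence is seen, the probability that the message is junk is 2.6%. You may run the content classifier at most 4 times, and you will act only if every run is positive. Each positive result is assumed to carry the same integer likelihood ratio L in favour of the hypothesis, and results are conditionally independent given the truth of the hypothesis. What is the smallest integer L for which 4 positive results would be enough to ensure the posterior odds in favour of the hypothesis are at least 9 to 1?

Prior odds = 0.026/0.974 = 13/487.
Target odds = 9.
Need L⁴ ≥ 9 ÷ (13/487) = 4383/13.
4⁴ = 256 < 4383/13 ≤ 625 = 5⁴, so L = 5.

5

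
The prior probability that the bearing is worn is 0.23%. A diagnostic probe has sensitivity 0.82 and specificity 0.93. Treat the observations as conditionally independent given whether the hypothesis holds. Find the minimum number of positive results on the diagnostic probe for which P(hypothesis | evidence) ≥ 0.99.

Prior odds: 0.0023 ÷ 0.9977 = 23/9977.
False-positive rate = 1 − 0.93 = 0.07; likelihood ratio of a positive = 0.82/0.07 = 82/7.
Target posterior odds = 0.99/0.01 = 99.
Require (82/7)ⁿ ≥ 99 ÷ (23/9977) = 987723/23.
(82/7)⁴ = 45212176/2401 falls short of 987723/23 but (82/7)⁵ ≈220587 reaches it, so n = 5.

5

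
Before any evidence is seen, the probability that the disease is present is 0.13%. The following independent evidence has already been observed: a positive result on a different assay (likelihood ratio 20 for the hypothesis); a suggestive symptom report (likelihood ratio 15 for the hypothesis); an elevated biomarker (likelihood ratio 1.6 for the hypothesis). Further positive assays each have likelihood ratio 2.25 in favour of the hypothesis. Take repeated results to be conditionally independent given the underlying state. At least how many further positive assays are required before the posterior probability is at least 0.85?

Prior odds = 0.0013/0.9987 = 13/9987.
Combined Bayes factor of the evidence already in hand = 20 × 15 × 1.6 = 480.
Odds after that evidence = (13/9987) × 480 = 2080/3329.
Target odds = 0.85/0.15 = 17/3.
Need 2.25ⁿ ≥ 17/3 ÷ (2080/3329) = 56593/6240.
2.25² = 5.0625 falls short of 56593/6240 but 2.25³ = 11.390625 reaches it, so n = 3.

3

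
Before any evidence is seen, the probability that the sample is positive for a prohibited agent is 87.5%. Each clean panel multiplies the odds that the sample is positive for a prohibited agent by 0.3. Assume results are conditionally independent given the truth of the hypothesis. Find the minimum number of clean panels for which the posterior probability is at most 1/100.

Prior odds: 0.875 ÷ 0.125 = 7.
Likelihood ratio per clean panel = 0.3.
Target posterior odds = 0.01/0.99 = 1/99.
Require 0.3ⁿ ≤ 1/99 ÷ 7 = 1/693.
0.3⁵ = 243/100000 is still above 1/693 but 0.3⁶ = 729/1000000 is at or below it, so n = 6.

6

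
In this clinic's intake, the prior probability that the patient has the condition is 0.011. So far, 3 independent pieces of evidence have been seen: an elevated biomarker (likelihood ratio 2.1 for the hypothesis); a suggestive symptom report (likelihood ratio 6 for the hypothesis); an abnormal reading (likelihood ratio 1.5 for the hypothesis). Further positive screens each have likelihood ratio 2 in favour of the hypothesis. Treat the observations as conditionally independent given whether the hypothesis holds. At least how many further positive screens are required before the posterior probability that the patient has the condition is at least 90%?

Prior odds = 0.011/0.989 = 11/989.
Combined Bayes factor of the evidence already in hand = 2.1 × 6 × 1.5 = 18.9.
Odds after that evidence = (11/989) × 18.9 = 2079/9890.
Target odds = 0.9/0.1 = 9.
Need 2ⁿ ≥ 9 ÷ (2079/9890) = 9890/231.
2⁵ = 32 falls short of 9890/231 but 2⁶ = 64 reaches it, so n = 6.

6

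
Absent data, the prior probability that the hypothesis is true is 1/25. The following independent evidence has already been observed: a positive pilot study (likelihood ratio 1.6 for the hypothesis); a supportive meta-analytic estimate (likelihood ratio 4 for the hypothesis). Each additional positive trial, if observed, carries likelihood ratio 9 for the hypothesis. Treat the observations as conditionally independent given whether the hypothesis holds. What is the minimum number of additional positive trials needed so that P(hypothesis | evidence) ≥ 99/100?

3

Prior odds = 0.04/0.96 = 1/24.
Combined Bayes factor of the evidence already in hand = 1.6 × 4 = 6.4.
Odds after that evidence = (1/24) × 6.4 = 4/15.
Target odds = 0.99/0.01 = 99.
Need 9ⁿ ≥ 99 ÷ (4/15) = 371.25.
9² = 81 falls short of 371.25 but 9³ = 729 reaches it, so n = 3.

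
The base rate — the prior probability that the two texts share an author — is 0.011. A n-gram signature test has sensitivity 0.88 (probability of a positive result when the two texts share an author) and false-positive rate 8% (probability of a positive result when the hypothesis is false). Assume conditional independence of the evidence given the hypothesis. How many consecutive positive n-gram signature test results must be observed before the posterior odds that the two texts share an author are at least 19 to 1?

4

Prior odds: 0.011 ÷ 0.989 = 11/989.
Likelihood ratio of a positive result = 0.88/0.08 = 11.
Target odds = 19.
Need (11/989) × 11ⁿ ≥ 19, i.e. 11ⁿ ≥ 18791/11.
11³ = 1331 falls short of 18791/11 but 11⁴ = 14641 reaches it, so n = 4.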